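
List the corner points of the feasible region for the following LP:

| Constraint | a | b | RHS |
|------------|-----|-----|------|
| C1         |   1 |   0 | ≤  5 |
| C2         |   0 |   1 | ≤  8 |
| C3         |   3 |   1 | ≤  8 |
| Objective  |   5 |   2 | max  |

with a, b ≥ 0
Each vertex is the intersection of two constraint boundaries that also satisfies all remaining constraints:
  a = 0 and b = 0 → (0, 0)
  3a + b = 8 and b = 0 → (2.667, 0)
  b = 8 and 3a + b = 8 → (0, 8)

Vertices: (0, 0), (2.667, 0), (0, 8)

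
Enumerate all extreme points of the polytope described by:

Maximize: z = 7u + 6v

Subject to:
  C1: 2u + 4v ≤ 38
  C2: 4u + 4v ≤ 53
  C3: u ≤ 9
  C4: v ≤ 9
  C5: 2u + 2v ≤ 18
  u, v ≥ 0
Each vertex is the intersection of two constraint boundaries that also satisfies all remaining constraints:
  u = 0 and v = 0 → (0, 0)
  u = 9 and 2u + 2v = 18 → (9, 0)
  v = 9 and 2u + 2v = 18 → (0, 9)

Vertices: (0, 0), (9, 0), (0, 9)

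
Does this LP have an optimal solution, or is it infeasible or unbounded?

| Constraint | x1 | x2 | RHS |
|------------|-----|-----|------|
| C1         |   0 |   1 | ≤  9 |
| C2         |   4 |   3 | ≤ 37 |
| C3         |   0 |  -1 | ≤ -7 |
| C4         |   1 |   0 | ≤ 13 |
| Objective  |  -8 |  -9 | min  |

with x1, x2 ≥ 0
The point (2.5, 9) satisfies every constraint, so the LP is feasible; the constraints give x1 ≤ 13 and x2 ≤ 9, which with x1, x2 ≥ 0 keep the feasible region inside a bounded box. A feasible, bounded LP attains a finite optimum at a vertex.

Bounded optimum: z* = -101 at (2.5, 9).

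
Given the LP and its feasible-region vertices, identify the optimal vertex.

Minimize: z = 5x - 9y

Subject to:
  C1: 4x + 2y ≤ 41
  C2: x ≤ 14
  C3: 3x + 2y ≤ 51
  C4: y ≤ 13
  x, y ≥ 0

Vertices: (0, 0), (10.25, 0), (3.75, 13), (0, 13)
Evaluating z = 5x - 9y at each vertex:
  (0, 0): z = 0
  (10.25, 0): z = 51.25
  (3.75, 13): z = -98.25
  (0, 13): z = -117

The smallest value is z = -117, attained at (0, 13).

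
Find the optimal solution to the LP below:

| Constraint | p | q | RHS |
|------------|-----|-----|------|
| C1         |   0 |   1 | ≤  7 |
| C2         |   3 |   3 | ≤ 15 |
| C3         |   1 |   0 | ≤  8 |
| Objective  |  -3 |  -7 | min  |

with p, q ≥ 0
p = 0, q = 5, z = -35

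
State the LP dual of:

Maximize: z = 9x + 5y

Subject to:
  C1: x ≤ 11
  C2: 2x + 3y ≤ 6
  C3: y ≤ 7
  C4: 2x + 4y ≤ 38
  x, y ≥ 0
Minimize: z = 11y1 + 6y2 + 7y3 + 38y4

Subject to:
  C1: -y1 - 2y2 - 2y4 ≤ -9
  C2: -3y2 - y3 - 4y4 ≤ -5
  y1, y2, y3, y4 ≥ 0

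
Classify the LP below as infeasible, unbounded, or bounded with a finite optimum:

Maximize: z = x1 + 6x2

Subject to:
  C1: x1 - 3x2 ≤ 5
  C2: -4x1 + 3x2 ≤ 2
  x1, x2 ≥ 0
Feasible point: (0, 0) satisfies every constraint, so the LP is feasible.
Direction d = (1, 1): for each constraint row a, a·d ≤ 0 —
  (1)(1) + (-3)(1) = -2 ≤ 0
  (-4)(1) + (3)(1) = -1 ≤ 0
and d ≥ 0, so (0, 0) + t·d stays feasible for every t ≥ 0. Along this ray z = x1 + 6x2 changes by 7 per unit t, so z → +∞.

Unbounded: there is a feasible ray along which z → +∞.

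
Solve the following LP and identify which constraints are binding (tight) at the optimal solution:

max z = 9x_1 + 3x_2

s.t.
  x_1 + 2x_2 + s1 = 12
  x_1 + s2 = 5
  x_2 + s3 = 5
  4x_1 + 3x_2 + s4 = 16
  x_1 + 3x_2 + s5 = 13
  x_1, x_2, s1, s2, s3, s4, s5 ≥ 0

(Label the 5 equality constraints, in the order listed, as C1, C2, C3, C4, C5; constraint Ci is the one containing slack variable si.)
Optimal: x_1 = 4, x_2 = 0
Slack at optimum:
  C1: slack = 8
  C2: slack = 1
  C3: slack = 5
  C4: slack = 0 (binding)
  C5: slack = 9
  x_1 ≥ 0: x_1 = 4
  x_2 ≥ 0: x_2 = 0 (binding)
Binding constraints: C4, x_2 ≥ 0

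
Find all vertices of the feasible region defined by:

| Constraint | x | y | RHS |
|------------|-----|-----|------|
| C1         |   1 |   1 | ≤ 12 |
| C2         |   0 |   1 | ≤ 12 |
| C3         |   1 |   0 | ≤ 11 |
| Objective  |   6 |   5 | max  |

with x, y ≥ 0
Each vertex is the intersection of two constraint boundaries that also satisfies all remaining constraints:
  x = 0 and y = 0 → (0, 0)
  x = 11 and y = 0 → (11, 0)
  x + y = 12 and x = 11 → (11, 1)
  x + y = 12 and y = 12 → (0, 12)

Vertices: (0, 0), (11, 0), (11, 1), (0, 12)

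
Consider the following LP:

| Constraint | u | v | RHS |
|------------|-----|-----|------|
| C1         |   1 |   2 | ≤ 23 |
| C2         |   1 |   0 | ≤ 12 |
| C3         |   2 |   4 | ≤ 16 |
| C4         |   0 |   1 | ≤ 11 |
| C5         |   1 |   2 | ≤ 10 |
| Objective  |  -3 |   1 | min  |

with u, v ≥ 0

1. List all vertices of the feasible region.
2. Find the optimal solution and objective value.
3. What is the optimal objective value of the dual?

1. (0, 0), (8, 0), (0, 4)
2. u = 8, v = 0, z = -24
3. -24 (by strong duality, equal to the primal optimum)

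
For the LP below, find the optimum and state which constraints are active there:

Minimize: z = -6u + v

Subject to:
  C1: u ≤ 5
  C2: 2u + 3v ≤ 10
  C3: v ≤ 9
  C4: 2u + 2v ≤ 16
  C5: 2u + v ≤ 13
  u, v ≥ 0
Optimal: u = 5, v = 0
Binding: C1, C2, v ≥ 0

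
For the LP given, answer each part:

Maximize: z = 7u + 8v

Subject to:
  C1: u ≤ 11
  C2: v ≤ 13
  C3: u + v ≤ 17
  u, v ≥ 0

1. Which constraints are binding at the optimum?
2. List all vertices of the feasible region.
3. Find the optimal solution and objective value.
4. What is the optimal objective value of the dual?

1. C2, C3
2. (0, 0), (11, 0), (11, 6), (4, 13), (0, 13)
3. u = 4, v = 13, z = 132
4. 132 (by strong duality, equal to the primal optimum)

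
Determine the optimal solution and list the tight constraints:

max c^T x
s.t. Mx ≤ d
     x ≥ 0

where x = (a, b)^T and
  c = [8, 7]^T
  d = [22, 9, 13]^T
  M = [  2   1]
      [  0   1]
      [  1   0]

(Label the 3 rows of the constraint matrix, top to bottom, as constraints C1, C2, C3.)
Optimal: a = 6.5, b = 9
Binding: C1, C2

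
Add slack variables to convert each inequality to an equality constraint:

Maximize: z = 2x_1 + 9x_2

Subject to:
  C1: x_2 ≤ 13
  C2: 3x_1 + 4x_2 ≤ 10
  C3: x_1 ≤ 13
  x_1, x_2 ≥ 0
max z = 2x_1 + 9x_2

s.t.
  x_2 + s1 = 13
  3x_1 + 4x_2 + s2 = 10
  x_1 + s3 = 13
  x_1, x_2, s1, s2, s3 ≥ 0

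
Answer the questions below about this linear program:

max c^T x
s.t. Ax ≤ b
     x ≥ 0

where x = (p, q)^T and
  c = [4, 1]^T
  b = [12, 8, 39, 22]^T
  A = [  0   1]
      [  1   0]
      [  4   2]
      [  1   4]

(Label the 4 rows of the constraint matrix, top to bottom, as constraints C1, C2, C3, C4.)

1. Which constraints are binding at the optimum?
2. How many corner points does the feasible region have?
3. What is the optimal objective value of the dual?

1. C2, C3, C4
2. 4
3. 35.5 (by strong duality, equal to the primal optimum)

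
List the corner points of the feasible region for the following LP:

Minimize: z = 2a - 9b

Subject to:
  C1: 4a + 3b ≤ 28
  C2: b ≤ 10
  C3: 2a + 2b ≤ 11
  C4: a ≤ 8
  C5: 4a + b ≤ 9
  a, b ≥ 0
Each vertex is the intersection of two constraint boundaries that also satisfies all remaining constraints:
  a = 0 and b = 0 → (0, 0)
  4a + b = 9 and b = 0 → (2.25, 0)
  2a + 2b = 11 and 4a + b = 9 → (1.167, 4.333)
  2a + 2b = 11 and a = 0 → (0, 5.5)

Vertices: (0, 0), (2.25, 0), (1.167, 4.333), (0, 5.5)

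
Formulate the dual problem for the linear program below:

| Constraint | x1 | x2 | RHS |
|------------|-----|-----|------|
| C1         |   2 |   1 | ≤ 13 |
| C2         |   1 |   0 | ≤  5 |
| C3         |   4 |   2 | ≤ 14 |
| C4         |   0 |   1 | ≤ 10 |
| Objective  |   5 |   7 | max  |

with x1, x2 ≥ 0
Minimize: z = 13y1 + 5y2 + 14y3 + 10y4

Subject to:
  C1: -2y1 - y2 - 4y3 ≤ -5
  C2: -y1 - 2y3 - y4 ≤ -7
  y1, y2, y3, y4 ≥ 0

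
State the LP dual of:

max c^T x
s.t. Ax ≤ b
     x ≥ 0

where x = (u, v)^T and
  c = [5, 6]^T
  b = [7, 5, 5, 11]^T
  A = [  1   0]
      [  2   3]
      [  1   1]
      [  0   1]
Minimize: z = 7y1 + 5y2 + 5y3 + 11y4

Subject to:
  C1: -y1 - 2y2 - y3 ≤ -5
  C2: -3y2 - y3 - y4 ≤ -6
  y1, y2, y3, y4 ≥ 0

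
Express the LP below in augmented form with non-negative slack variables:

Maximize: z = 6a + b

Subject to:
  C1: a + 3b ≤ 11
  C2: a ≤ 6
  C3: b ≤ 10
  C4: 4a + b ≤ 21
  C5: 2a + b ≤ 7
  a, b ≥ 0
max z = 6a + b

s.t.
  a + 3b + s1 = 11
  a + s2 = 6
  b + s3 = 10
  4a + b + s4 = 21
  2a + b + s5 = 7
  a, b, s1, s2, s3, s4, s5 ≥ 0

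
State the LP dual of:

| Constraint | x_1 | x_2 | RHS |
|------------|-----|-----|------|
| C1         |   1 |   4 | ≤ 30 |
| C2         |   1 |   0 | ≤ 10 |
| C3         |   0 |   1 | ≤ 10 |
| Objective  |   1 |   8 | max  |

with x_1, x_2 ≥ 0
Minimize: z = 30y1 + 10y2 + 10y3

Subject to:
  C1: -y1 - y2 ≤ -1
  C2: -4y1 - y3 ≤ -8
  y1, y2, y3 ≥ 0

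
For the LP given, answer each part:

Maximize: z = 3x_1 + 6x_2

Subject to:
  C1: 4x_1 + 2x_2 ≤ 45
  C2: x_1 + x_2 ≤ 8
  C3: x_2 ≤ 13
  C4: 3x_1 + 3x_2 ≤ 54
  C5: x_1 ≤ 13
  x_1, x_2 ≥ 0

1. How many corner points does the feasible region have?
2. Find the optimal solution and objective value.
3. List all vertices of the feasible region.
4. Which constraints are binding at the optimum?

1. 3
2. x_1 = 0, x_2 = 8, z = 48
3. (0, 0), (8, 0), (0, 8)
4. C2, x_1 ≥ 0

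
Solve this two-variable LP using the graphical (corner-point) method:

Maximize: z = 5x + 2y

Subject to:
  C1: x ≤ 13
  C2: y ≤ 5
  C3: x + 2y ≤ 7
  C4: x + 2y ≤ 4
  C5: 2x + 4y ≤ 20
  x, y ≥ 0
x = 4, y = 0, z = 20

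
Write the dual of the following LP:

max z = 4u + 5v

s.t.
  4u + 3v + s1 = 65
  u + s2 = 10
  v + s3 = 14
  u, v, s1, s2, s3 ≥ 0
Minimize: z = 65y1 + 10y2 + 14y3

Subject to:
  C1: -4y1 - y2 ≤ -4
  C2: -3y1 - y3 ≤ -5
  y1, y2, y3 ≥ 0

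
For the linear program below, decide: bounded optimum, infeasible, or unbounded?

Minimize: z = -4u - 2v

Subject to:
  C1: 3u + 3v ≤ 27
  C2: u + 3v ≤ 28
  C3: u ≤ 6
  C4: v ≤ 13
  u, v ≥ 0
The point (6, 3) satisfies every constraint, so the LP is feasible; the constraints give u ≤ 6 and v ≤ 13, which with u, v ≥ 0 keep the feasible region inside a bounded box. A feasible, bounded LP attains a finite optimum at a vertex.

Evaluating z = -4u - 2v at each vertex:
  (0, 0): z = 0
  (6, 0): z = -24
  (6, 3): z = -30
  (0, 9): z = -18

Bounded optimum: z* = -30 at (6, 3).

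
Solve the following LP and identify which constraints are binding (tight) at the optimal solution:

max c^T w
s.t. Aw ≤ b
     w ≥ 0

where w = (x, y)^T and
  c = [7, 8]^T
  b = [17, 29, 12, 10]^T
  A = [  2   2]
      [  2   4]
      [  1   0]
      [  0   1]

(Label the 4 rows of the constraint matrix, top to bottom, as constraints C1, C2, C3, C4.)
Optimal: x = 2.5, y = 6
Binding: C1, C2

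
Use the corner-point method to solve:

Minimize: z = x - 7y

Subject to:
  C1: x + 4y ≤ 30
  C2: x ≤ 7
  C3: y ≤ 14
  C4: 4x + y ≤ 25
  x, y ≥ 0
Each vertex is the intersection of two constraint boundaries that also satisfies all remaining constraints:
  x = 0 and y = 0 → (0, 0)
  4x + y = 25 and y = 0 → (6.25, 0)
  x + 4y = 30 and 4x + y = 25 → (4.667, 6.333)
  x + 4y = 30 and x = 0 → (0, 7.5)

Evaluating z = x - 7y at each vertex:
  (0, 0): z = 0
  (6.25, 0): z = 6.25
  (4.667, 6.333): z = -39.67
  (0, 7.5): z = -52.5

The minimum is at (0, 7.5) with z = -52.5.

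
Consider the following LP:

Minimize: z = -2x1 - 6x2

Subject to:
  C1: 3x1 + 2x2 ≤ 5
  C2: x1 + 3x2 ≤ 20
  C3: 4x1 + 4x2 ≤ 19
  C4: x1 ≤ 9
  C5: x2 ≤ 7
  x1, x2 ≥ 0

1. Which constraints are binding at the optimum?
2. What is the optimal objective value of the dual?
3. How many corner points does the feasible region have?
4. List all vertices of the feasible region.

1. C1, x1 ≥ 0
2. -15 (by strong duality, equal to the primal optimum)
3. 3
4. (0, 0), (1.667, 0), (0, 2.5)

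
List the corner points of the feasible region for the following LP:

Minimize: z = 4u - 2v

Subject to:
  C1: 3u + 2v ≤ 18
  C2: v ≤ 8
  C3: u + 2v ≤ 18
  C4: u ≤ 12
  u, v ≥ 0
Each vertex is the intersection of two constraint boundaries that also satisfies all remaining constraints:
  u = 0 and v = 0 → (0, 0)
  3u + 2v = 18 and v = 0 → (6, 0)
  3u + 2v = 18 and v = 8 → (0.6667, 8)
  v = 8 and u = 0 → (0, 8)

Vertices: (0, 0), (6, 0), (0.6667, 8), (0, 8)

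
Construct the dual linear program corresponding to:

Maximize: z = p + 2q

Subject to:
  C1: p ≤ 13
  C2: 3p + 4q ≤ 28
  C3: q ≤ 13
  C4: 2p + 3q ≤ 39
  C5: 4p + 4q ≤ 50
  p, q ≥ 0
Minimize: z = 13y1 + 28y2 + 13y3 + 39y4 + 50y5

Subject to:
  C1: -y1 - 3y2 - 2y4 - 4y5 ≤ -1
  C2: -4y2 - y3 - 3y4 - 4y5 ≤ -2
  y1, y2, y3, y4, y5 ≥ 0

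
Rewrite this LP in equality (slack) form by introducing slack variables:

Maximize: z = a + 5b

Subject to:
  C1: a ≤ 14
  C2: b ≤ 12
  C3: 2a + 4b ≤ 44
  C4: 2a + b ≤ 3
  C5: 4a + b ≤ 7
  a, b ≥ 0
max z = a + 5b

s.t.
  a + s1 = 14
  b + s2 = 12
  2a + 4b + s3 = 44
  2a + b + s4 = 3
  4a + b + s5 = 7
  a, b, s1, s2, s3, s4, s5 ≥ 0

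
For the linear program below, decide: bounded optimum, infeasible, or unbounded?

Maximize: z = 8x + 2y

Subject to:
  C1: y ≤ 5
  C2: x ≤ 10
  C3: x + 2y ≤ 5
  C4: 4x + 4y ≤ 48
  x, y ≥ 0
The point (5, 0) satisfies every constraint, so the LP is feasible; the constraints give x ≤ 10 and y ≤ 5, which with x, y ≥ 0 keep the feasible region inside a bounded box. A feasible, bounded LP attains a finite optimum at a vertex.

Feasible with finite optimum z* = 40 at (5, 0).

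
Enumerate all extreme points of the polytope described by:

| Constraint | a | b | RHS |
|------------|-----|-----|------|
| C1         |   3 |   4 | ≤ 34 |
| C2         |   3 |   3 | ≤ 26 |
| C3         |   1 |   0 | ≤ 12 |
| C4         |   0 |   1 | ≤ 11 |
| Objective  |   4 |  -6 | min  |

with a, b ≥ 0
Each vertex is the intersection of two constraint boundaries that also satisfies all remaining constraints:
  a = 0 and b = 0 → (0, 0)
  3a + 3b = 26 and b = 0 → (8.667, 0)
  3a + 4b = 34 and 3a + 3b = 26 → (0.6667, 8)
  3a + 4b = 34 and a = 0 → (0, 8.5)

Vertices: (0, 0), (8.667, 0), (0.6667, 8), (0, 8.5)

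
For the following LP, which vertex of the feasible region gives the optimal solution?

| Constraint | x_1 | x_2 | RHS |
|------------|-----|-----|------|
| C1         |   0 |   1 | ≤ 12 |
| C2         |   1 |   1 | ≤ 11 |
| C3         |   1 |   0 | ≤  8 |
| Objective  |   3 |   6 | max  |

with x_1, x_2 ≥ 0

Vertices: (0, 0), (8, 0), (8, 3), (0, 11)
Evaluating z = 3x_1 + 6x_2 at each vertex:
  (0, 0): z = 0
  (8, 0): z = 24
  (8, 3): z = 42
  (0, 11): z = 66

The largest value is z = 66, attained at (0, 11).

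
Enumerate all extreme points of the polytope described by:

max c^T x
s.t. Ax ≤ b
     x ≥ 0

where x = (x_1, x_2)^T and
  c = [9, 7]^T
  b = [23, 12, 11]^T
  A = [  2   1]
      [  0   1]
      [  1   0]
Each vertex is the intersection of two constraint boundaries that also satisfies all remaining constraints:
  x_1 = 0 and x_2 = 0 → (0, 0)
  x_1 = 11 and x_2 = 0 → (11, 0)
  2x_1 + x_2 = 23 and x_1 = 11 → (11, 1)
  2x_1 + x_2 = 23 and x_2 = 12 → (5.5, 12)
  x_2 = 12 and x_1 = 0 → (0, 12)

Vertices: (0, 0), (11, 0), (11, 1), (5.5, 12), (0, 12)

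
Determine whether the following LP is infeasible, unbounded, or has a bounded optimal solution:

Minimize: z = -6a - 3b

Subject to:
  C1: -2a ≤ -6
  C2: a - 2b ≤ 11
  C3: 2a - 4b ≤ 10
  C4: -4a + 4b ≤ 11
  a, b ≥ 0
Feasible point: (3, 0) satisfies every constraint, so the LP is feasible.
Direction d = (1, 1): for each constraint row a, a·d ≤ 0 —
  (-2)(1) + (0)(1) = -2 ≤ 0
  (1)(1) + (-2)(1) = -1 ≤ 0
  (2)(1) + (-4)(1) = -2 ≤ 0
  (-4)(1) + (4)(1) = 0 ≤ 0
and d ≥ 0, so (3, 0) + t·d stays feasible for every t ≥ 0. Along this ray z = -6a - 3b changes by -9 per unit t, so z → −∞.

The LP is unbounded; z can be made arbitrarily small.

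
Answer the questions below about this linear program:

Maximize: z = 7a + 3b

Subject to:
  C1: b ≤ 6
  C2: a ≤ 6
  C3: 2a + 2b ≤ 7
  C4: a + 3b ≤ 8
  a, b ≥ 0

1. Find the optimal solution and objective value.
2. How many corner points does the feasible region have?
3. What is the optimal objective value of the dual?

1. a = 3.5, b = 0, z = 24.5
2. 4
3. 24.5 (by strong duality, equal to the primal optimum)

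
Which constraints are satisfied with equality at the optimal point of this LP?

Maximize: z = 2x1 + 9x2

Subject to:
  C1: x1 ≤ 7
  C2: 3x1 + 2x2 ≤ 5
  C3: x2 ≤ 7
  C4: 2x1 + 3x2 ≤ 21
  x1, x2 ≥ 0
Optimal: x1 = 0, x2 = 2.5
Slack at optimum:
  C1: slack = 7
  C2: slack = 0 (binding)
  C3: slack = 4.5
  C4: slack = 13.5
  x1 ≥ 0: x1 = 0 (binding)
  x2 ≥ 0: x2 = 2.5
Binding constraints: C2, x1 ≥ 0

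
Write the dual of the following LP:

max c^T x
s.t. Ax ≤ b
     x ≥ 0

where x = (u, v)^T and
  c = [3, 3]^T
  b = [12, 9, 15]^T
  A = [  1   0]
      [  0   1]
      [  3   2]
Minimize: z = 12y1 + 9y2 + 15y3

Subject to:
  C1: -y1 - 3y3 ≤ -3
  C2: -y2 - 2y3 ≤ -3
  y1, y2, y3 ≥ 0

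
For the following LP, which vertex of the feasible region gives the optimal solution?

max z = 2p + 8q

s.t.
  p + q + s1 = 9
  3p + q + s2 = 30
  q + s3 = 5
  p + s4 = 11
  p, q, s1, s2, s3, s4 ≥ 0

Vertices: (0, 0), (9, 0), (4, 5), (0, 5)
Evaluating z = 2p + 8q at each vertex:
  (0, 0): z = 0
  (9, 0): z = 18
  (4, 5): z = 48
  (0, 5): z = 40

The largest value is z = 48, attained at (4, 5).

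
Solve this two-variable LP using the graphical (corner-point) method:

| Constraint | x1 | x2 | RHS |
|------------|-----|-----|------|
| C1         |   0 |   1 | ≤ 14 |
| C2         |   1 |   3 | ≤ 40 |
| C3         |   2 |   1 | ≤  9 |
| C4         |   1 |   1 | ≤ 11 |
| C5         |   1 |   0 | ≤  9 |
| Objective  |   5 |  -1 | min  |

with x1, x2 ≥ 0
x1 = 0, x2 = 9, z = -9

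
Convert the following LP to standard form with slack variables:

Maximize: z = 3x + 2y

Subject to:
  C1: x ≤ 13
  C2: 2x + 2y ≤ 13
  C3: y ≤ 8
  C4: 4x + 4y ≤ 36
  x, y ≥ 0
max z = 3x + 2y

s.t.
  x + s1 = 13
  2x + 2y + s2 = 13
  y + s3 = 8
  4x + 4y + s4 = 36
  x, y, s1, s2, s3, s4 ≥ 0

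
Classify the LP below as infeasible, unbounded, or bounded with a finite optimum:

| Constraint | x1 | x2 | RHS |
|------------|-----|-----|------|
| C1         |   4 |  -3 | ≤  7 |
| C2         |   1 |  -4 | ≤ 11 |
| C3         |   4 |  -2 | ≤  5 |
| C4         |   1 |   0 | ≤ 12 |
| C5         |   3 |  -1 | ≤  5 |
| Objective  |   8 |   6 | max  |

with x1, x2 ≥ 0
Feasible point: (0, 0) satisfies every constraint, so the LP is feasible.
Direction d = (0, 1): for each constraint row a, a·d ≤ 0 —
  (4)(0) + (-3)(1) = -3 ≤ 0
  (1)(0) + (-4)(1) = -4 ≤ 0
  (4)(0) + (-2)(1) = -2 ≤ 0
  (1)(0) + (0)(1) = 0 ≤ 0
  (3)(0) + (-1)(1) = -1 ≤ 0
and d ≥ 0, so (0, 0) + t·d stays feasible for every t ≥ 0. Along this ray z = 8x1 + 6x2 changes by 6 per unit t, so z → +∞.

Unbounded — the objective can increase without bound over the feasible region.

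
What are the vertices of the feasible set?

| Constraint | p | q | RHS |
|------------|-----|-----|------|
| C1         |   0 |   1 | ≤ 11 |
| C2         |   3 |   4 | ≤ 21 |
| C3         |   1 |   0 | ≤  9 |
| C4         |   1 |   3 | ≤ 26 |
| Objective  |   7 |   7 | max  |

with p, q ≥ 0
Each vertex is the intersection of two constraint boundaries that also satisfies all remaining constraints:
  p = 0 and q = 0 → (0, 0)
  3p + 4q = 21 and q = 0 → (7, 0)
  3p + 4q = 21 and p = 0 → (0, 5.25)

Vertices: (0, 0), (7, 0), (0, 5.25)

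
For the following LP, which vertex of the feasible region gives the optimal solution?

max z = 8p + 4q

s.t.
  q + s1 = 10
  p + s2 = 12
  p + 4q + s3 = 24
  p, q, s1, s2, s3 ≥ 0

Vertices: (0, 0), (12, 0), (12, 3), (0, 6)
Evaluating z = 8p + 4q at each vertex:
  (0, 0): z = 0
  (12, 0): z = 96
  (12, 3): z = 108
  (0, 6): z = 24

The largest value is z = 108, attained at (12, 3).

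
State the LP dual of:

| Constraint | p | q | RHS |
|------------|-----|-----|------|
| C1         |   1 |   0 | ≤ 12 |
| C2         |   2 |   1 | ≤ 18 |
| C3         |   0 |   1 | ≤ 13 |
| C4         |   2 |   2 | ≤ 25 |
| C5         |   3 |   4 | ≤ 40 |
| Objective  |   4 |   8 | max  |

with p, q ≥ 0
Minimize: z = 12y1 + 18y2 + 13y3 + 25y4 + 40y5

Subject to:
  C1: -y1 - 2y2 - 2y4 - 3y5 ≤ -4
  C2: -y2 - y3 - 2y4 - 4y5 ≤ -8
  y1, y2, y3, y4, y5 ≥ 0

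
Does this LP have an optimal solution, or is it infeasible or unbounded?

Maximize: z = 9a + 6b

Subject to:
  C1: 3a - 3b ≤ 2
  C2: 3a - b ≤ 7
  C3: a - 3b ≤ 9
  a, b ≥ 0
Feasible point: (0, 0) satisfies every constraint, so the LP is feasible.
Direction d = (0, 1): for each constraint row a, a·d ≤ 0 —
  (3)(0) + (-3)(1) = -3 ≤ 0
  (3)(0) + (-1)(1) = -1 ≤ 0
  (1)(0) + (-3)(1) = -3 ≤ 0
and d ≥ 0, so (0, 0) + t·d stays feasible for every t ≥ 0. Along this ray z = 9a + 6b changes by 6 per unit t, so z → +∞.

Unbounded — the objective can increase without bound over the feasible region.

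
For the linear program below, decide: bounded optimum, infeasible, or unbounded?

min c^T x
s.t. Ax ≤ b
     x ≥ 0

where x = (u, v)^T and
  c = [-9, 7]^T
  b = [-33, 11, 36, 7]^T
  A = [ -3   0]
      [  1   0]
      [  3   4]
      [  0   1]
The point (11, 0) satisfies every constraint, so the LP is feasible; the constraints give u ≤ 11 and v ≤ 7, which with u, v ≥ 0 keep the feasible region inside a bounded box. A feasible, bounded LP attains a finite optimum at a vertex.

The LP has an optimal solution: (11, 0) with z = -99.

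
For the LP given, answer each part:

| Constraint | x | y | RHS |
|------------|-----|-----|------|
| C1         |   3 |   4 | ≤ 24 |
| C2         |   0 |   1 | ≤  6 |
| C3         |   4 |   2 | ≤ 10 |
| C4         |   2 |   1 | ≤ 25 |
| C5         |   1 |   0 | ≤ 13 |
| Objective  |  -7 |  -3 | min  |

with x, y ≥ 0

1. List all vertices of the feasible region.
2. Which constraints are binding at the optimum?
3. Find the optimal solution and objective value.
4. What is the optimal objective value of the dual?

1. (0, 0), (2.5, 0), (0, 5)
2. C3, y ≥ 0
3. x = 2.5, y = 0, z = -17.5
4. -17.5 (by strong duality, equal to the primal optimum)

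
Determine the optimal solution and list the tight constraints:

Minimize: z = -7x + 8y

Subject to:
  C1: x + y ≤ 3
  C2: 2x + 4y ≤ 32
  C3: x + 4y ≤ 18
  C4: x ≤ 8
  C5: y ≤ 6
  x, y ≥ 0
Optimal: x = 3, y = 0
Slack at optimum:
  C1: slack = 0 (binding)
  C2: slack = 26
  C3: slack = 15
  C4: slack = 5
  C5: slack = 6
  x ≥ 0: x = 3
  y ≥ 0: y = 0 (binding)
Binding constraints: C1, y ≥ 0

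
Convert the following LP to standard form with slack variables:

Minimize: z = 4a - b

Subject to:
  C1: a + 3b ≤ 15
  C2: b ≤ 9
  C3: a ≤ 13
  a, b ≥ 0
min z = 4a - b

s.t.
  a + 3b + s1 = 15
  b + s2 = 9
  a + s3 = 13
  a, b, s1, s2, s3 ≥ 0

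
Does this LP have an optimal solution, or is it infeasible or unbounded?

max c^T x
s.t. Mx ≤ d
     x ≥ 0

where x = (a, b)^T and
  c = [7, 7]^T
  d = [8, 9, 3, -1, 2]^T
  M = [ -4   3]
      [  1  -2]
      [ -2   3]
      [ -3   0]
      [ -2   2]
Feasible point: (1, 0) satisfies every constraint, so the LP is feasible.
Direction d = (2, 1): for each constraint row a, a·d ≤ 0 —
  (-4)(2) + (3)(1) = -5 ≤ 0
  (1)(2) + (-2)(1) = 0 ≤ 0
  (-2)(2) + (3)(1) = -1 ≤ 0
  (-3)(2) + (0)(1) = -6 ≤ 0
  (-2)(2) + (2)(1) = -2 ≤ 0
and d ≥ 0, so (1, 0) + t·d stays feasible for every t ≥ 0. Along this ray z = 7a + 7b changes by 21 per unit t, so z → +∞.

Unbounded: there is a feasible ray along which z → +∞.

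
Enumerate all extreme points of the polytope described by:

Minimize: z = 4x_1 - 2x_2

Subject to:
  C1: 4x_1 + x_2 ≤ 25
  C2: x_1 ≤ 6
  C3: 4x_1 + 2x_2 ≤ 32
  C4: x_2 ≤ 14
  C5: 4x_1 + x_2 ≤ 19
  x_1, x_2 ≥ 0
Each vertex is the intersection of two constraint boundaries that also satisfies all remaining constraints:
  x_1 = 0 and x_2 = 0 → (0, 0)
  4x_1 + x_2 = 19 and x_2 = 0 → (4.75, 0)
  4x_1 + 2x_2 = 32 and 4x_1 + x_2 = 19 → (1.5, 13)
  4x_1 + 2x_2 = 32 and x_2 = 14 → (1, 14)
  x_2 = 14 and x_1 = 0 → (0, 14)

Vertices: (0, 0), (4.75, 0), (1.5, 13), (1, 14), (0, 14)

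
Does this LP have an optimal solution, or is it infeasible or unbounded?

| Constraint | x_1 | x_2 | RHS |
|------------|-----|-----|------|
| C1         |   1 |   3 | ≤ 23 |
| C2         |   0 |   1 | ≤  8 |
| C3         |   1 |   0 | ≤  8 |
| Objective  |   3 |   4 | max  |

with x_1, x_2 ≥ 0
The point (8, 5) satisfies every constraint, so the LP is feasible; the constraints give x_1 ≤ 8 and x_2 ≤ 8, which with x_1, x_2 ≥ 0 keep the feasible region inside a bounded box. A feasible, bounded LP attains a finite optimum at a vertex.

Evaluating z = 3x_1 + 4x_2 at each vertex:
  (0, 0): z = 0
  (8, 0): z = 24
  (8, 5): z = 44
  (0, 7.667): z = 30.67

The LP has an optimal solution: (8, 5) with z = 44.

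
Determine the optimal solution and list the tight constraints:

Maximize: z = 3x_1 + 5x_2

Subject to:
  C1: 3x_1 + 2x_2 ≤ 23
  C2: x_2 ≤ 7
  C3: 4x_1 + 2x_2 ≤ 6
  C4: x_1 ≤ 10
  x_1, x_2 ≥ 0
Optimal: x_1 = 0, x_2 = 3
Binding: C3, x_1 ≥ 0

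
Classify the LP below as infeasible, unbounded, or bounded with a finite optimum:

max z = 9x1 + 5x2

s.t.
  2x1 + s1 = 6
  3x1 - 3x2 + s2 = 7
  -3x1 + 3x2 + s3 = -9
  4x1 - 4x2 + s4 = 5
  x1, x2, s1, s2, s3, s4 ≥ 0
The row 3x1 - 3x2 + s2 = 7 with s2 ≥ 0 requires 3x1 - 3x2 ≤ 7, while the row -3x1 + 3x2 + s3 = -9 with s3 ≥ 0 is equivalent to 3x1 - 3x2 ≥ 9. Together they would need 9 ≤ 3x1 - 3x2 ≤ 7, which is impossible since 9 > 7. No point satisfies all constraints.

The feasible region is empty; the LP is infeasible.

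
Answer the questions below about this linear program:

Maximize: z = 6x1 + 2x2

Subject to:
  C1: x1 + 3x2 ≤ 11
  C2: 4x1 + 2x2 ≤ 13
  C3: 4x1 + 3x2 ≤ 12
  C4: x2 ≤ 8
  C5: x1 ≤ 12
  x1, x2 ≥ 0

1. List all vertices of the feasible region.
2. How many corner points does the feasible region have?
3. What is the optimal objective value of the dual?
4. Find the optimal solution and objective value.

1. (0, 0), (3, 0), (0.3333, 3.556), (0, 3.667)
2. 4
3. 18 (by strong duality, equal to the primal optimum)
4. x1 = 3, x2 = 0, z = 18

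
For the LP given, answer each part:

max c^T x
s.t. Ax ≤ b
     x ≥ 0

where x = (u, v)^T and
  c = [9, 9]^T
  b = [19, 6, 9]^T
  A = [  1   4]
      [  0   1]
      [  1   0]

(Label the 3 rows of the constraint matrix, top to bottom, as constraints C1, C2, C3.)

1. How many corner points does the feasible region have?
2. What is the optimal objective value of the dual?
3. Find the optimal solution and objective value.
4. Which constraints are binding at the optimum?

1. 4
2. 103.5 (by strong duality, equal to the primal optimum)
3. u = 9, v = 2.5, z = 103.5
4. C1, C3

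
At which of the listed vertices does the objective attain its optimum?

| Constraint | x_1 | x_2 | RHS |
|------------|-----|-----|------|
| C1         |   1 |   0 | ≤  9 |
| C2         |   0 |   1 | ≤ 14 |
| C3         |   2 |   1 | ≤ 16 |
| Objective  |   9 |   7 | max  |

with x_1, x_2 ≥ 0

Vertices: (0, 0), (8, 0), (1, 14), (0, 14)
(1, 14) with z = 107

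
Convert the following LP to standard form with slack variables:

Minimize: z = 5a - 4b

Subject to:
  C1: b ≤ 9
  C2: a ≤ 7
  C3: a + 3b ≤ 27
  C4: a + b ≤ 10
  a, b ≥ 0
min z = 5a - 4b

s.t.
  b + s1 = 9
  a + s2 = 7
  a + 3b + s3 = 27
  a + b + s4 = 10
  a, b, s1, s2, s3, s4 ≥ 0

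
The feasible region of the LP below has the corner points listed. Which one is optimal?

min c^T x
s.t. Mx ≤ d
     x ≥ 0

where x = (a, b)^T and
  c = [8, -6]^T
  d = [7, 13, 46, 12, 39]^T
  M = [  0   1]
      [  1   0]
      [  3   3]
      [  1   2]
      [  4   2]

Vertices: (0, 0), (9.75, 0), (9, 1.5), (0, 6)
(0, 6) with z = -36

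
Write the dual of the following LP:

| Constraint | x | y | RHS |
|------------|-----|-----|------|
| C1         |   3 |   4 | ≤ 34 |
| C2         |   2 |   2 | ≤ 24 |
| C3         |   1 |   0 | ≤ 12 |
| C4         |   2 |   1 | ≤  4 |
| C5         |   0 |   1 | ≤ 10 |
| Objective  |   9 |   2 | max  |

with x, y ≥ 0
Minimize: z = 34y1 + 24y2 + 12y3 + 4y4 + 10y5

Subject to:
  C1: -3y1 - 2y2 - y3 - 2y4 ≤ -9
  C2: -4y1 - 2y2 - y4 - y5 ≤ -2
  y1, y2, y3, y4, y5 ≥ 0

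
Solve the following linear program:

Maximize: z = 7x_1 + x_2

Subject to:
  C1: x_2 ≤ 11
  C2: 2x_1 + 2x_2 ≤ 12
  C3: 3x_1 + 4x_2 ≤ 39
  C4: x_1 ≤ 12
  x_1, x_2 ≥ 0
Each vertex is the intersection of two constraint boundaries that also satisfies all remaining constraints:
  x_1 = 0 and x_2 = 0 → (0, 0)
  2x_1 + 2x_2 = 12 and x_2 = 0 → (6, 0)
  2x_1 + 2x_2 = 12 and x_1 = 0 → (0, 6)

Evaluating z = 7x_1 + x_2 at each vertex:
  (0, 0): z = 0
  (6, 0): z = 42
  (0, 6): z = 6

The maximum is at (6, 0) with z = 42.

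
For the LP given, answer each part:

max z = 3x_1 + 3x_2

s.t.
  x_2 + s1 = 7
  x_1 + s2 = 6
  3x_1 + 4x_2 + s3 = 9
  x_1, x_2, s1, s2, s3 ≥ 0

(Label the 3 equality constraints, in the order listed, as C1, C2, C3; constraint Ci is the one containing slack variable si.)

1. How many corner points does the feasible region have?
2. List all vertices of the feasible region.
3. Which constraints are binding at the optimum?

1. 3
2. (0, 0), (3, 0), (0, 2.25)
3. C3, x_2 ≥ 0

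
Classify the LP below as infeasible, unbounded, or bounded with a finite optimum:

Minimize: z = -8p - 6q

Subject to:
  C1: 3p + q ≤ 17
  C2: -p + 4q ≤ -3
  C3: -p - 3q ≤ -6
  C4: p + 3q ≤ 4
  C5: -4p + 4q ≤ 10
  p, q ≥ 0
C4 requires p + 3q ≤ 4, while C3 (-p - 3q ≤ -6) is equivalent to p + 3q ≥ 6. Together they would need 6 ≤ p + 3q ≤ 4, which is impossible since 6 > 4. No point satisfies all constraints.

Infeasible — the constraint set is empty.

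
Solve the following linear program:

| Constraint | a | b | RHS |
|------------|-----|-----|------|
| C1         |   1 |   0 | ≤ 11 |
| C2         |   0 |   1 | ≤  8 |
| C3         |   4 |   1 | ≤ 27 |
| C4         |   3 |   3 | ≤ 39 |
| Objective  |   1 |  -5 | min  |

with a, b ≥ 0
a = 0, b = 8, z = -40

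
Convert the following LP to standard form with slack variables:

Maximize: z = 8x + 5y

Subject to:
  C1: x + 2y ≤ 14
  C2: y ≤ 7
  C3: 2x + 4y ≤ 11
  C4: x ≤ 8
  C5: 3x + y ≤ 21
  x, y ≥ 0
max z = 8x + 5y

s.t.
  x + 2y + s1 = 14
  y + s2 = 7
  2x + 4y + s3 = 11
  x + s4 = 8
  3x + y + s5 = 21
  x, y, s1, s2, s3, s4, s5 ≥ 0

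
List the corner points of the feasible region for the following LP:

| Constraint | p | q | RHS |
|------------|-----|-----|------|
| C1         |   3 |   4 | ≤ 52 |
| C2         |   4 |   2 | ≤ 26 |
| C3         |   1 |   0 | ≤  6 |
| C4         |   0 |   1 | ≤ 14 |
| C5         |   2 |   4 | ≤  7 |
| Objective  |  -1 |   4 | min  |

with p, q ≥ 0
Each vertex is the intersection of two constraint boundaries that also satisfies all remaining constraints:
  p = 0 and q = 0 → (0, 0)
  2p + 4q = 7 and q = 0 → (3.5, 0)
  2p + 4q = 7 and p = 0 → (0, 1.75)

Vertices: (0, 0), (3.5, 0), (0, 1.75)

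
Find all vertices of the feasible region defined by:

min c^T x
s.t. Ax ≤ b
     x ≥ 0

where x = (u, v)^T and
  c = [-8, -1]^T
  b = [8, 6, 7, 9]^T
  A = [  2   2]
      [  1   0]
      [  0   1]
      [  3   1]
Each vertex is the intersection of two constraint boundaries that also satisfies all remaining constraints:
  u = 0 and v = 0 → (0, 0)
  3u + v = 9 and v = 0 → (3, 0)
  2u + 2v = 8 and 3u + v = 9 → (2.5, 1.5)
  2u + 2v = 8 and u = 0 → (0, 4)

Vertices: (0, 0), (3, 0), (2.5, 1.5), (0, 4)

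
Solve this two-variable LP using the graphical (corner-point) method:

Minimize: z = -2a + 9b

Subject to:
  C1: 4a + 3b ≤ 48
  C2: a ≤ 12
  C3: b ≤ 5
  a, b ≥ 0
Each vertex is the intersection of two constraint boundaries that also satisfies all remaining constraints:
  a = 0 and b = 0 → (0, 0)
  4a + 3b = 48 and a = 12 → (12, 0)
  4a + 3b = 48 and b = 5 → (8.25, 5)
  b = 5 and a = 0 → (0, 5)

Evaluating z = -2a + 9b at each vertex:
  (0, 0): z = 0
  (12, 0): z = -24
  (8.25, 5): z = 28.5
  (0, 5): z = 45

The minimum is at (12, 0) with z = -24.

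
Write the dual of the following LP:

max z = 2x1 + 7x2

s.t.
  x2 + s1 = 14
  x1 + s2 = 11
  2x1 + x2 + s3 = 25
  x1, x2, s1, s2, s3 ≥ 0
Minimize: z = 14y1 + 11y2 + 25y3

Subject to:
  C1: -y2 - 2y3 ≤ -2
  C2: -y1 - y3 ≤ -7
  y1, y2, y3 ≥ 0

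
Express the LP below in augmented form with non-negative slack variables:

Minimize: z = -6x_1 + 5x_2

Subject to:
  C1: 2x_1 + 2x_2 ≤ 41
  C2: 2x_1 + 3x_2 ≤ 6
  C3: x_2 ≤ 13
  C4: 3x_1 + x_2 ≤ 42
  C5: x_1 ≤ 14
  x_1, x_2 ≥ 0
min z = -6x_1 + 5x_2

s.t.
  2x_1 + 2x_2 + s1 = 41
  2x_1 + 3x_2 + s2 = 6
  x_2 + s3 = 13
  3x_1 + x_2 + s4 = 42
  x_1 + s5 = 14
  x_1, x_2, s1, s2, s3, s4, s5 ≥ 0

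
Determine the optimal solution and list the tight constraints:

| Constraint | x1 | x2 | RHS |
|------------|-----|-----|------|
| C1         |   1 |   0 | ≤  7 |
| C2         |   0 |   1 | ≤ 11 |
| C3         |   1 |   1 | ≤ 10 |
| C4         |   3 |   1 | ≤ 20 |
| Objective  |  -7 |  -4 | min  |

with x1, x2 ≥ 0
Optimal: x1 = 5, x2 = 5
Binding: C3, C4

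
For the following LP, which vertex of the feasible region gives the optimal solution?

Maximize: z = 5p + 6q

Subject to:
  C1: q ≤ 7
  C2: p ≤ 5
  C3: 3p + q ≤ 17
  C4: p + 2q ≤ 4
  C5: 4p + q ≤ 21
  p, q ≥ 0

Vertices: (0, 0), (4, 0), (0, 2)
Evaluating z = 5p + 6q at each vertex:
  (0, 0): z = 0
  (4, 0): z = 20
  (0, 2): z = 12

The largest value is z = 20, attained at (4, 0).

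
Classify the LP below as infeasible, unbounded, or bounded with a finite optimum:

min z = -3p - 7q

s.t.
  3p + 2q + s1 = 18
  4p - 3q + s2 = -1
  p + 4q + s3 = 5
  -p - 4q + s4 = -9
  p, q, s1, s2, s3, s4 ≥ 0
The row p + 4q + s3 = 5 with s3 ≥ 0 requires p + 4q ≤ 5, while the row -p - 4q + s4 = -9 with s4 ≥ 0 is equivalent to p + 4q ≥ 9. Together they would need 9 ≤ p + 4q ≤ 5, which is impossible since 9 > 5. No point satisfies all constraints.

The feasible region is empty; the LP is infeasible.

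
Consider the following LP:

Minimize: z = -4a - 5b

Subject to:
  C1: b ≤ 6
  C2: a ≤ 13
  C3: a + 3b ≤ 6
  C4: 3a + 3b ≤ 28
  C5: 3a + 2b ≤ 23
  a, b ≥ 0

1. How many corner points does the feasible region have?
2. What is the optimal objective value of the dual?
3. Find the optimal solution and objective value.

1. 3
2. -24 (by strong duality, equal to the primal optimum)
3. a = 6, b = 0, z = -24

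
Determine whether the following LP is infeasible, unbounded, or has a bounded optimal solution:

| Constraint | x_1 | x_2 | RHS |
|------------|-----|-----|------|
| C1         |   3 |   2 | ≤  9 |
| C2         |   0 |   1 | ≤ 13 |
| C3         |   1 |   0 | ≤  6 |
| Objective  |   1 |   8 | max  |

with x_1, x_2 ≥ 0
The point (0, 4.5) satisfies every constraint, so the LP is feasible; the constraints give x_1 ≤ 6 and x_2 ≤ 13, which with x_1, x_2 ≥ 0 keep the feasible region inside a bounded box. A feasible, bounded LP attains a finite optimum at a vertex.

The LP has an optimal solution: (0, 4.5) with z = 36.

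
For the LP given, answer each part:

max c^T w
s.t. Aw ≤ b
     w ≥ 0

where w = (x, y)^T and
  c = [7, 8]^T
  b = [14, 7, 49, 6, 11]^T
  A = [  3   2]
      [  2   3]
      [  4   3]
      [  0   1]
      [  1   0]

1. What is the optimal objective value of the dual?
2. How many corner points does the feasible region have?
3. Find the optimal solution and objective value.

1. 24.5 (by strong duality, equal to the primal optimum)
2. 3
3. x = 3.5, y = 0, z = 24.5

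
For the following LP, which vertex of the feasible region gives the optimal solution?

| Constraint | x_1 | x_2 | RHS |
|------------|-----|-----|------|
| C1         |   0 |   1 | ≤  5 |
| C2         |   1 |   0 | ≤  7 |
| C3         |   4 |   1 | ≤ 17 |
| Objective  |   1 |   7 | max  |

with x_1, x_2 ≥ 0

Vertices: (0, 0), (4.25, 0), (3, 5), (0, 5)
Evaluating z = x_1 + 7x_2 at each vertex:
  (0, 0): z = 0
  (4.25, 0): z = 4.25
  (3, 5): z = 38
  (0, 5): z = 35

The largest value is z = 38, attained at (3, 5).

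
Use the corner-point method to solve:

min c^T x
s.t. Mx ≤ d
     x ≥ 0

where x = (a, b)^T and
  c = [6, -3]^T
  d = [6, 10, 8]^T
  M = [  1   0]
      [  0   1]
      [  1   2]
Each vertex is the intersection of two constraint boundaries that also satisfies all remaining constraints:
  a = 0 and b = 0 → (0, 0)
  a = 6 and b = 0 → (6, 0)
  a = 6 and a + 2b = 8 → (6, 1)
  a + 2b = 8 and a = 0 → (0, 4)

Evaluating z = 6a - 3b at each vertex:
  (0, 0): z = 0
  (6, 0): z = 36
  (6, 1): z = 33
  (0, 4): z = -12

The minimum is at (0, 4) with z = -12.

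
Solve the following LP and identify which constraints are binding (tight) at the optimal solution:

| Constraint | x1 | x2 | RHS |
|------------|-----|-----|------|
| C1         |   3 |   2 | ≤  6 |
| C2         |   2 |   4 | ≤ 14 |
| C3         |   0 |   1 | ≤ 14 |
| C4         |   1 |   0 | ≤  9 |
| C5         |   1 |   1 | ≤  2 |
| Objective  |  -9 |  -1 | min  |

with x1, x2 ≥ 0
Optimal: x1 = 2, x2 = 0
Slack at optimum:
  C1: slack = 0 (binding)
  C2: slack = 10
  C3: slack = 14
  C4: slack = 7
  C5: slack = 0 (binding)
  x1 ≥ 0: x1 = 2
  x2 ≥ 0: x2 = 0 (binding)
Binding constraints: C1, C5, x2 ≥ 0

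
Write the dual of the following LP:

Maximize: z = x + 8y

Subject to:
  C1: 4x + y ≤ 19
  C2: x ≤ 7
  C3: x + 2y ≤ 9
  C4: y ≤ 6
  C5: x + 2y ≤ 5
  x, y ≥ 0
Minimize: z = 19y1 + 7y2 + 9y3 + 6y4 + 5y5

Subject to:
  C1: -4y1 - y2 - y3 - y5 ≤ -1
  C2: -y1 - 2y3 - y4 - 2y5 ≤ -8
  y1, y2, y3, y4, y5 ≥ 0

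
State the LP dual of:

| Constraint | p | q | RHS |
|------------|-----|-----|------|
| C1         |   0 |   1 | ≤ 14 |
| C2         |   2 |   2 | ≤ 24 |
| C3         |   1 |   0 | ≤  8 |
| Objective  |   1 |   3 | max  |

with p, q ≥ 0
Minimize: z = 14y1 + 24y2 + 8y3

Subject to:
  C1: -2y2 - y3 ≤ -1
  C2: -y1 - 2y2 ≤ -3
  y1, y2, y3 ≥ 0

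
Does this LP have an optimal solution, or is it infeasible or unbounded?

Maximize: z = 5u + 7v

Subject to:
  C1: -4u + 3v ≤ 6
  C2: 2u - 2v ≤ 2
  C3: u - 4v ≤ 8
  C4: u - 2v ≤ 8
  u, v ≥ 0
Feasible point: (0, 0) satisfies every constraint, so the LP is feasible.
Direction d = (1, 1): for each constraint row a, a·d ≤ 0 —
  (-4)(1) + (3)(1) = -1 ≤ 0
  (2)(1) + (-2)(1) = 0 ≤ 0
  (1)(1) + (-4)(1) = -3 ≤ 0
  (1)(1) + (-2)(1) = -1 ≤ 0
and d ≥ 0, so (0, 0) + t·d stays feasible for every t ≥ 0. Along this ray z = 5u + 7v changes by 12 per unit t, so z → +∞.

Unbounded: there is a feasible ray along which z → +∞.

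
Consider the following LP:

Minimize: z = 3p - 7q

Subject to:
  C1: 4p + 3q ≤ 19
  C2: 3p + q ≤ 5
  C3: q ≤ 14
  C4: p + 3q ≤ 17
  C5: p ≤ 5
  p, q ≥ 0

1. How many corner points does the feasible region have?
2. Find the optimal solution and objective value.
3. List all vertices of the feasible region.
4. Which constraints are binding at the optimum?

1. 3
2. p = 0, q = 5, z = -35
3. (0, 0), (1.667, 0), (0, 5)
4. C2, p ≥ 0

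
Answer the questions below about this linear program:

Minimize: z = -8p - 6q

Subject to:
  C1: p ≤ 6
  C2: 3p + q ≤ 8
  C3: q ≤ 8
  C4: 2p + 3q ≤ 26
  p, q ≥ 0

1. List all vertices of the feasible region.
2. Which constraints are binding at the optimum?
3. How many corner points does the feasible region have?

1. (0, 0), (2.667, 0), (0, 8)
2. C2, C3, p ≥ 0
3. 3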